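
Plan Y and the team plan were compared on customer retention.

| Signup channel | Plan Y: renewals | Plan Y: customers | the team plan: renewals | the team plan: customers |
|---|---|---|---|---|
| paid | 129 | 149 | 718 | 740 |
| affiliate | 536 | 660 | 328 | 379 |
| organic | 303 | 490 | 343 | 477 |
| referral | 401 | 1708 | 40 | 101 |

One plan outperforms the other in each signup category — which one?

Paid: Plan Y 129/149 = 86.6%, the team plan 718/740 = 97.0% → the team plan
Affiliate: Plan Y 536/660 = 81.2%, the team plan 328/379 = 86.5% → the team plan
Organic: Plan Y 303/490 = 61.8%, the team plan 343/477 = 71.9% → the team plan
Referral: Plan Y 401/1708 = 23.5%, the team plan 40/101 = 39.6% → the team plan
The team plan has the higher rate in all 4 groups.

the team plan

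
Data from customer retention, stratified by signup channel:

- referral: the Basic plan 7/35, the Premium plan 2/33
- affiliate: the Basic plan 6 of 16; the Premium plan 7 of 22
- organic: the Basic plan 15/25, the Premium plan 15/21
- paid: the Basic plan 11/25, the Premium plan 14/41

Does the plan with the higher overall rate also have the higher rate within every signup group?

No

Referral: the Basic plan 7/35 = 20.0%, the Premium plan 2/33 = 6.1% → the Basic plan
Affiliate: the Basic plan 6/16 = 37.5%, the Premium plan 7/22 = 31.8% → the Basic plan
Organic: the Basic plan 15/25 = 60.0%, the Premium plan 15/21 = 71.4% → the Premium plan
Paid: the Basic plan 11/25 = 44.0%, the Premium plan 14/41 = 34.1% → the Basic plan
Overall: the Basic plan 39/101 = 38.6%, the Premium plan 38/117 = 32.5% → the Basic plan
Neither sweeps: the Basic plan wins 3 of 4 groups, the Premium plan wins 1. The Basic plan wins overall but not every group — no Simpson reversal.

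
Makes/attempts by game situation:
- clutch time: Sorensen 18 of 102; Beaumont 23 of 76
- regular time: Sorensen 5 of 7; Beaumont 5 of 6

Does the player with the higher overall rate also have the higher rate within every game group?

Clutch time: Sorensen 18/102 = 17.6%, Beaumont 23/76 = 30.3% → Beaumont
Regular time: Sorensen 5/7 = 71.4%, Beaumont 5/6 = 83.3% → Beaumont
Overall: Sorensen 23/109 = 21.1%, Beaumont 28/82 = 34.1% → Beaumont
Beaumont wins overall and in every game group — no reversal.

Yes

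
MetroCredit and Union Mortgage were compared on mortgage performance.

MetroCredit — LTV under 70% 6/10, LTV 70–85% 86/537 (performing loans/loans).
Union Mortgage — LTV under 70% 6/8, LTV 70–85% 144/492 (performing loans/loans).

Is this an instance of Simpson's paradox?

LTV under 70%: MetroCredit 6/10 = 60.0%, Union Mortgage 6/8 = 75.0% → Union Mortgage
LTV 70–85%: MetroCredit 86/537 = 16.0%, Union Mortgage 144/492 = 29.3% → Union Mortgage
Overall: MetroCredit 92/547 = 16.8%, Union Mortgage 150/500 = 30.0% → Union Mortgage
Union Mortgage wins overall and in every loan-to-value group — no reversal.

No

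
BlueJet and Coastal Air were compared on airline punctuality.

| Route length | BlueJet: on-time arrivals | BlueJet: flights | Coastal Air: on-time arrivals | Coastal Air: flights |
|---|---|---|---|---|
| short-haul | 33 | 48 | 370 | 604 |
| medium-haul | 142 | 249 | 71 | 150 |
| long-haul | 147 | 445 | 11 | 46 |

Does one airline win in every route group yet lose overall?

Yes

Short-haul: BlueJet 33/48 = 68.8%, Coastal Air 370/604 = 61.3% → BlueJet
Medium-haul: BlueJet 142/249 = 57.0%, Coastal Air 71/150 = 47.3% → BlueJet
Long-haul: BlueJet 147/445 = 33.0%, Coastal Air 11/46 = 23.9% → BlueJet
Overall: BlueJet 322/742 = 43.4%, Coastal Air 452/800 = 56.5% → Coastal Air
BlueJet wins each route group but Coastal Air wins overall — the comparison reverses. BlueJet's flights skew toward long-haul, which has a lower base rate.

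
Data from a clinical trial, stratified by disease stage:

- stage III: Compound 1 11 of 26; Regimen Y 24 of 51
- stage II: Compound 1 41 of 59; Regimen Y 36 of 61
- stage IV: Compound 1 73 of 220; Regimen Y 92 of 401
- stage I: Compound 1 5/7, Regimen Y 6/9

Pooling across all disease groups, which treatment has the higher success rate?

Stage III: Compound 1 11/26 = 42.3%, Regimen Y 24/51 = 47.1% → Regimen Y
Stage II: Compound 1 41/59 = 69.5%, Regimen Y 36/61 = 59.0% → Compound 1
Stage IV: Compound 1 73/220 = 33.2%, Regimen Y 92/401 = 22.9% → Compound 1
Stage I: Compound 1 5/7 = 71.4%, Regimen Y 6/9 = 66.7% → Compound 1
Overall: Compound 1 130/312 = 41.7%, Regimen Y 158/522 = 30.3% → Compound 1
(Neither sweeps every disease group, but Compound 1 has the higher pooled rate.)

Compound 1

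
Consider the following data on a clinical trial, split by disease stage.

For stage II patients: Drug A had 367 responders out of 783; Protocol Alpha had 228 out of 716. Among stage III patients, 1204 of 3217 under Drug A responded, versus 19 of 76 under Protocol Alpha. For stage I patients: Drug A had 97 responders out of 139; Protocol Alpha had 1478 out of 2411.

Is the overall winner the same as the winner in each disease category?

Stage II: Drug A 367/783 = 46.9%, Protocol Alpha 228/716 = 31.8% → Drug A
Stage III: Drug A 1204/3217 = 37.4%, Protocol Alpha 19/76 = 25.0% → Drug A
Stage I: Drug A 97/139 = 69.8%, Protocol Alpha 1478/2411 = 61.3% → Drug A
Overall: Drug A 1668/4139 = 40.3%, Protocol Alpha 1725/3203 = 53.9% → Protocol Alpha
Drug A wins each disease group but Protocol Alpha wins overall — the comparison reverses. Drug A's patients skew toward stage III, which has a lower base rate.

No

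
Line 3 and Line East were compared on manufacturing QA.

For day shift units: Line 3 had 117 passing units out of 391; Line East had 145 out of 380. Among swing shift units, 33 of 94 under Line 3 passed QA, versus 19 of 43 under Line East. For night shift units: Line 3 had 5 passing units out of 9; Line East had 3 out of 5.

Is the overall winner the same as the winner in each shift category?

Yes

Day shift: Line 3 117/391 = 29.9%, Line East 145/380 = 38.2% → Line East
Swing shift: Line 3 33/94 = 35.1%, Line East 19/43 = 44.2% → Line East
Night shift: Line 3 5/9 = 55.6%, Line East 3/5 = 60.0% → Line East
Overall: Line 3 155/494 = 31.4%, Line East 167/428 = 39.0% → Line East
Line East wins overall and in every shift group — no reversal.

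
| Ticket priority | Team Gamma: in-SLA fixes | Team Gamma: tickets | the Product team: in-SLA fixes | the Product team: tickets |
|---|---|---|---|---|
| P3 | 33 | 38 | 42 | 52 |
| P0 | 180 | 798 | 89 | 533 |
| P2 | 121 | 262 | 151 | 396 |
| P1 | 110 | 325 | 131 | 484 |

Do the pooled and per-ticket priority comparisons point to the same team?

P3: Team Gamma 33/38 = 86.8%, the Product team 42/52 = 80.8% → Team Gamma
P0: Team Gamma 180/798 = 22.6%, the Product team 89/533 = 16.7% → Team Gamma
P2: Team Gamma 121/262 = 46.2%, the Product team 151/396 = 38.1% → Team Gamma
P1: Team Gamma 110/325 = 33.8%, the Product team 131/484 = 27.1% → Team Gamma
Overall: Team Gamma 444/1423 = 31.2%, the Product team 413/1465 = 28.2% → Team Gamma
Team Gamma wins overall and in every ticket group — no reversal.

Yes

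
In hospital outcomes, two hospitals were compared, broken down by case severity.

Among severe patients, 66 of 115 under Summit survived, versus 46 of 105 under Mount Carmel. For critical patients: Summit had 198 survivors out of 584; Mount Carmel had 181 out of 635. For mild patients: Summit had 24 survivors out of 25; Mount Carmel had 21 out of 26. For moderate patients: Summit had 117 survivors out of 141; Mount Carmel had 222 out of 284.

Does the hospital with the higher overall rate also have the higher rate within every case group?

Yes

Severe: Summit 66/115 = 57.4%, Mount Carmel 46/105 = 43.8% → Summit
Critical: Summit 198/584 = 33.9%, Mount Carmel 181/635 = 28.5% → Summit
Mild: Summit 24/25 = 96.0%, Mount Carmel 21/26 = 80.8% → Summit
Moderate: Summit 117/141 = 83.0%, Mount Carmel 222/284 = 78.2% → Summit
Overall: Summit 405/865 = 46.8%, Mount Carmel 470/1050 = 44.8% → Summit
Summit wins overall and in every case group — no reversal.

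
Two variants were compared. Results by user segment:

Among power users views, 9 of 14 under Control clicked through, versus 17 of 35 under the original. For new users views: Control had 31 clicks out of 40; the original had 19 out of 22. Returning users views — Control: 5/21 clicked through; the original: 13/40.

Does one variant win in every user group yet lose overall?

Power users: Control 9/14 = 64.3%, the original 17/35 = 48.6% → Control
New users: Control 31/40 = 77.5%, the original 19/22 = 86.4% → the original
Returning users: Control 5/21 = 23.8%, the original 13/40 = 32.5% → the original
Overall: Control 45/75 = 60.0%, the original 49/97 = 50.5% → Control
Neither sweeps: Control wins 1 of 3 groups, the original wins 2. Control wins overall but not every group — no Simpson reversal.

No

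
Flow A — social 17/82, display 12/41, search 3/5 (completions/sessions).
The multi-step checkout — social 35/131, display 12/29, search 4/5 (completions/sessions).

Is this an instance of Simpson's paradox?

Social: Flow A 17/82 = 20.7%, the multi-step checkout 35/131 = 26.7% → the multi-step checkout
Display: Flow A 12/41 = 29.3%, the multi-step checkout 12/29 = 41.4% → the multi-step checkout
Search: Flow A 3/5 = 60.0%, the multi-step checkout 4/5 = 80.0% → the multi-step checkout
Overall: Flow A 32/128 = 25.0%, the multi-step checkout 51/165 = 30.9% → the multi-step checkout
The multi-step checkout wins overall and in every traffic group — no reversal.

No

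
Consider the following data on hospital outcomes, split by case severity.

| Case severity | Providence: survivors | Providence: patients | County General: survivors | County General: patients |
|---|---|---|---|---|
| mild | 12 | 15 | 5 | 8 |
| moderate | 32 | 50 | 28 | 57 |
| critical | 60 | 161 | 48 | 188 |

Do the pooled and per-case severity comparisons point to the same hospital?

Mild: Providence 12/15 = 80.0%, County General 5/8 = 62.5% → Providence
Moderate: Providence 32/50 = 64.0%, County General 28/57 = 49.1% → Providence
Critical: Providence 60/161 = 37.3%, County General 48/188 = 25.5% → Providence
Overall: Providence 104/226 = 46.0%, County General 81/253 = 32.0% → Providence
Providence wins overall and in every case group — no reversal.

Yes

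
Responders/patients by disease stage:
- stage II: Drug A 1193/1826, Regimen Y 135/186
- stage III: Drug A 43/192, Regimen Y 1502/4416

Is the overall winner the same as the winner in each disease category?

No

Stage II: Drug A 1193/1826 = 65.3%, Regimen Y 135/186 = 72.6% → Regimen Y
Stage III: Drug A 43/192 = 22.4%, Regimen Y 1502/4416 = 34.0% → Regimen Y
Overall: Drug A 1236/2018 = 61.2%, Regimen Y 1637/4602 = 35.6% → Drug A
Regimen Y wins each disease group but Drug A wins overall — the comparison reverses. Regimen Y's patients skew toward stage III, which has a lower base rate.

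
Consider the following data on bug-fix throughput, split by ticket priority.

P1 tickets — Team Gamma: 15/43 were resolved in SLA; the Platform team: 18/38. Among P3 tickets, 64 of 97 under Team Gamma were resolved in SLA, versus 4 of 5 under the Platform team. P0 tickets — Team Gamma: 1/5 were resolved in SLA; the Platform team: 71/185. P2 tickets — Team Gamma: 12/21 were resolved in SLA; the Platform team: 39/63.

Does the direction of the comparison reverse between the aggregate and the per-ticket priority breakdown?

Yes

P1: Team Gamma 15/43 = 34.9%, the Platform team 18/38 = 47.4% → the Platform team
P3: Team Gamma 64/97 = 66.0%, the Platform team 4/5 = 80.0% → the Platform team
P0: Team Gamma 1/5 = 20.0%, the Platform team 71/185 = 38.4% → the Platform team
P2: Team Gamma 12/21 = 57.1%, the Platform team 39/63 = 61.9% → the Platform team
Overall: Team Gamma 92/166 = 55.4%, the Platform team 132/291 = 45.4% → Team Gamma
The Platform team wins each ticket group but Team Gamma wins overall — the comparison reverses. The Platform team's tickets skew toward P0, which has a lower base rate.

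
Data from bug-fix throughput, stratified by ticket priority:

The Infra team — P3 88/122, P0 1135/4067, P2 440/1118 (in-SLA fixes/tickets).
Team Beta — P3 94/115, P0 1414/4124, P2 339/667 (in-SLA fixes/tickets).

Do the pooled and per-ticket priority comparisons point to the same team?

P3: the Infra team 88/122 = 72.1%, Team Beta 94/115 = 81.7% → Team Beta
P0: the Infra team 1135/4067 = 27.9%, Team Beta 1414/4124 = 34.3% → Team Beta
P2: the Infra team 440/1118 = 39.4%, Team Beta 339/667 = 50.8% → Team Beta
Overall: the Infra team 1663/5307 = 31.3%, Team Beta 1847/4906 = 37.6% → Team Beta
Team Beta wins overall and in every ticket group — no reversal.

Yes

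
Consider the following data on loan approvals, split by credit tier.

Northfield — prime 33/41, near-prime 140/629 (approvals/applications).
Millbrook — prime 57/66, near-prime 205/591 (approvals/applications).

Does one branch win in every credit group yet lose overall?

No

Prime: Northfield 33/41 = 80.5%, Millbrook 57/66 = 86.4% → Millbrook
Near-prime: Northfield 140/629 = 22.3%, Millbrook 205/591 = 34.7% → Millbrook
Overall: Northfield 173/670 = 25.8%, Millbrook 262/657 = 39.9% → Millbrook
Millbrook wins overall and in every credit group — no reversal.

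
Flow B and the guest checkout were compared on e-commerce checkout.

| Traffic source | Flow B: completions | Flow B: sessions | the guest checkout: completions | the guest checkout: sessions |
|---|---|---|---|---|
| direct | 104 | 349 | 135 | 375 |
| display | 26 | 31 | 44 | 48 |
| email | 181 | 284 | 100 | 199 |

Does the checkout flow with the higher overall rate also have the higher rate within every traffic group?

No

Direct: Flow B 104/349 = 29.8%, the guest checkout 135/375 = 36.0% → the guest checkout
Display: Flow B 26/31 = 83.9%, the guest checkout 44/48 = 91.7% → the guest checkout
Email: Flow B 181/284 = 63.7%, the guest checkout 100/199 = 50.3% → Flow B
Overall: Flow B 311/664 = 46.8%, the guest checkout 279/622 = 44.9% → Flow B
Neither sweeps: Flow B wins 1 of 3 groups, the guest checkout wins 2. Flow B wins overall but not every group — no Simpson reversal.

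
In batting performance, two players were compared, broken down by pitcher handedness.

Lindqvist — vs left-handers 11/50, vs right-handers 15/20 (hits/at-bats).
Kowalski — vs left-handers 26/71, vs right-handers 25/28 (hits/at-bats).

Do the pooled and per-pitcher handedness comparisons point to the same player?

Yes

Vs left-handers: Lindqvist 11/50 = 22.0%, Kowalski 26/71 = 36.6% → Kowalski
Vs right-handers: Lindqvist 15/20 = 75.0%, Kowalski 25/28 = 89.3% → Kowalski
Overall: Lindqvist 26/70 = 37.1%, Kowalski 51/99 = 51.5% → Kowalski
Kowalski wins overall and in every pitcher group — no reversal.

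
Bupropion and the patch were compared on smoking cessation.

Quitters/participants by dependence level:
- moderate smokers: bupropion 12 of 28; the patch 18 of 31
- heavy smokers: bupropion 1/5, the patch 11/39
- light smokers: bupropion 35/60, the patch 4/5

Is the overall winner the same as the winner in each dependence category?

Moderate smokers: bupropion 12/28 = 42.9%, the patch 18/31 = 58.1% → the patch
Heavy smokers: bupropion 1/5 = 20.0%, the patch 11/39 = 28.2% → the patch
Light smokers: bupropion 35/60 = 58.3%, the patch 4/5 = 80.0% → the patch
Overall: bupropion 48/93 = 51.6%, the patch 33/75 = 44.0% → bupropion
The patch wins each dependence group but bupropion wins overall — the comparison reverses. The patch's participants skew toward heavy smokers, which has a lower base rate.

No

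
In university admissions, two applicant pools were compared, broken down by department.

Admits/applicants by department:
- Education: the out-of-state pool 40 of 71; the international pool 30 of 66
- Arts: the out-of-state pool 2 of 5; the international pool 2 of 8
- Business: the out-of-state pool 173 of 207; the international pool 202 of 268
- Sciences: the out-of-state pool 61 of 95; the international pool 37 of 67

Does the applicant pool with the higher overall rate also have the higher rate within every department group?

Education: the out-of-state pool 40/71 = 56.3%, the international pool 30/66 = 45.5% → the out-of-state pool
Arts: the out-of-state pool 2/5 = 40.0%, the international pool 2/8 = 25.0% → the out-of-state pool
Business: the out-of-state pool 173/207 = 83.6%, the international pool 202/268 = 75.4% → the out-of-state pool
Sciences: the out-of-state pool 61/95 = 64.2%, the international pool 37/67 = 55.2% → the out-of-state pool
Overall: the out-of-state pool 276/378 = 73.0%, the international pool 271/409 = 66.3% → the out-of-state pool
The out-of-state pool wins overall and in every department group — no reversal.

Yes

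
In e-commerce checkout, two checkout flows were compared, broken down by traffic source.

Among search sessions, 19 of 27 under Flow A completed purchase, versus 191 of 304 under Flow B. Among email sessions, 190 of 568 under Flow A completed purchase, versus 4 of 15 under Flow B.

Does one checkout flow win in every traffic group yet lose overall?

Yes

Search: Flow A 19/27 = 70.4%, Flow B 191/304 = 62.8% → Flow A
Email: Flow A 190/568 = 33.5%, Flow B 4/15 = 26.7% → Flow A
Overall: Flow A 209/595 = 35.1%, Flow B 195/319 = 61.1% → Flow B
Flow A wins each traffic group but Flow B wins overall — the comparison reverses. Flow A's sessions skew toward email, which has a lower base rate.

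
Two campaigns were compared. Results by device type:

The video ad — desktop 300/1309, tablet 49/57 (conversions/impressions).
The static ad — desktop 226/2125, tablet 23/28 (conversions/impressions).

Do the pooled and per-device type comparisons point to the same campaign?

Desktop: the video ad 300/1309 = 22.9%, the static ad 226/2125 = 10.6% → the video ad
Tablet: the video ad 49/57 = 86.0%, the static ad 23/28 = 82.1% → the video ad
Overall: the video ad 349/1366 = 25.5%, the static ad 249/2153 = 11.6% → the video ad
The video ad wins overall and in every device group — no reversal.

Yes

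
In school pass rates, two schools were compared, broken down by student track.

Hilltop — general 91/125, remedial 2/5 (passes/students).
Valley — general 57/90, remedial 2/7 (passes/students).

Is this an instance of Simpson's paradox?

General: Hilltop 91/125 = 72.8%, Valley 57/90 = 63.3% → Hilltop
Remedial: Hilltop 2/5 = 40.0%, Valley 2/7 = 28.6% → Hilltop
Overall: Hilltop 93/130 = 71.5%, Valley 59/97 = 60.8% → Hilltop
Hilltop wins overall and in every student group — no reversal.

No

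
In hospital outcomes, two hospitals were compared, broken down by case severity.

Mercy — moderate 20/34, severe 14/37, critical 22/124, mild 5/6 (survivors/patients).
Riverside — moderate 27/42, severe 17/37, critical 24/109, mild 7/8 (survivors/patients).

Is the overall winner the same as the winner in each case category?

Moderate: Mercy 20/34 = 58.8%, Riverside 27/42 = 64.3% → Riverside
Severe: Mercy 14/37 = 37.8%, Riverside 17/37 = 45.9% → Riverside
Critical: Mercy 22/124 = 17.7%, Riverside 24/109 = 22.0% → Riverside
Mild: Mercy 5/6 = 83.3%, Riverside 7/8 = 87.5% → Riverside
Overall: Mercy 61/201 = 30.3%, Riverside 75/196 = 38.3% → Riverside
Riverside wins overall and in every case group — no reversal.

Yes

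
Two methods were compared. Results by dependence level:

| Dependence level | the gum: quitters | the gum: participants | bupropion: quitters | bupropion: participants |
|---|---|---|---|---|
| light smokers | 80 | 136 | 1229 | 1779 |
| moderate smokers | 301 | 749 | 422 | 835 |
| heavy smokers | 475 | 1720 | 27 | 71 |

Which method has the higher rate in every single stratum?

bupropion

Light smokers: the gum 80/136 = 58.8%, bupropion 1229/1779 = 69.1% → bupropion
Moderate smokers: the gum 301/749 = 40.2%, bupropion 422/835 = 50.5% → bupropion
Heavy smokers: the gum 475/1720 = 27.6%, bupropion 27/71 = 38.0% → bupropion
Bupropion has the higher rate in all 3 groups.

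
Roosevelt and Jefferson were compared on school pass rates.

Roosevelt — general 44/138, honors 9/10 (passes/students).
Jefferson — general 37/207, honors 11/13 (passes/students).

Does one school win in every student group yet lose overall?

General: Roosevelt 44/138 = 31.9%, Jefferson 37/207 = 17.9% → Roosevelt
Honors: Roosevelt 9/10 = 90.0%, Jefferson 11/13 = 84.6% → Roosevelt
Overall: Roosevelt 53/148 = 35.8%, Jefferson 48/220 = 21.8% → Roosevelt
Roosevelt wins overall and in every student group — no reversal.

No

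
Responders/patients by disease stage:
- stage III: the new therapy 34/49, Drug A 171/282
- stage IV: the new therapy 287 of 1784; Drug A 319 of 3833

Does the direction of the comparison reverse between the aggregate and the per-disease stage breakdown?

No

Stage III: the new therapy 34/49 = 69.4%, Drug A 171/282 = 60.6% → the new therapy
Stage IV: the new therapy 287/1784 = 16.1%, Drug A 319/3833 = 8.3% → the new therapy
Overall: the new therapy 321/1833 = 17.5%, Drug A 490/4115 = 11.9% → the new therapy
The new therapy wins overall and in every disease group — no reversal.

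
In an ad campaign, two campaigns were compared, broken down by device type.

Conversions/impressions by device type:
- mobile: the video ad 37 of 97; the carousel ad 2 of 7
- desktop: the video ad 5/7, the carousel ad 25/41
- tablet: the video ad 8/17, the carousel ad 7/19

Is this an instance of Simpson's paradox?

Yes

Mobile: the video ad 37/97 = 38.1%, the carousel ad 2/7 = 28.6% → the video ad
Desktop: the video ad 5/7 = 71.4%, the carousel ad 25/41 = 61.0% → the video ad
Tablet: the video ad 8/17 = 47.1%, the carousel ad 7/19 = 36.8% → the video ad
Overall: the video ad 50/121 = 41.3%, the carousel ad 34/67 = 50.7% → the carousel ad
The video ad wins each device group but the carousel ad wins overall — the comparison reverses. The video ad's impressions skew toward mobile, which has a lower base rate.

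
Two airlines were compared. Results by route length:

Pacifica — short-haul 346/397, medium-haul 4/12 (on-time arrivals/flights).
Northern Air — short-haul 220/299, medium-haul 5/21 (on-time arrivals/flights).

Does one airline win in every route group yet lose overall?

No

Short-haul: Pacifica 346/397 = 87.2%, Northern Air 220/299 = 73.6% → Pacifica
Medium-haul: Pacifica 4/12 = 33.3%, Northern Air 5/21 = 23.8% → Pacifica
Overall: Pacifica 350/409 = 85.6%, Northern Air 225/320 = 70.3% → Pacifica
Pacifica wins overall and in every route group — no reversal.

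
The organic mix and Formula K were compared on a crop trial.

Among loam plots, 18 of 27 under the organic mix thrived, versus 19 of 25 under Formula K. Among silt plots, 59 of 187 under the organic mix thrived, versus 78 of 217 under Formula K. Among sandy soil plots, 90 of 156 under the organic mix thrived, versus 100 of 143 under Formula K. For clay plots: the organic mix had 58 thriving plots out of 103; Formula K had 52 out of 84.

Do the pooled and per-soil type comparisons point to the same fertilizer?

Yes

Loam: the organic mix 18/27 = 66.7%, Formula K 19/25 = 76.0% → Formula K
Silt: the organic mix 59/187 = 31.6%, Formula K 78/217 = 35.9% → Formula K
Sandy soil: the organic mix 90/156 = 57.7%, Formula K 100/143 = 69.9% → Formula K
Clay: the organic mix 58/103 = 56.3%, Formula K 52/84 = 61.9% → Formula K
Overall: the organic mix 225/473 = 47.6%, Formula K 249/469 = 53.1% → Formula K
Formula K wins overall and in every soil group — no reversal.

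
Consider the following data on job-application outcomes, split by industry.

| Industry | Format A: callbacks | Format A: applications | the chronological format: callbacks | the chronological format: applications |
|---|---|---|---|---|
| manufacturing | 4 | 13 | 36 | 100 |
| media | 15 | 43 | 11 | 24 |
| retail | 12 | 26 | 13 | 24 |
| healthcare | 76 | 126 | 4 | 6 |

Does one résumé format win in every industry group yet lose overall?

Yes

Manufacturing: Format A 4/13 = 30.8%, the chronological format 36/100 = 36.0% → the chronological format
Media: Format A 15/43 = 34.9%, the chronological format 11/24 = 45.8% → the chronological format
Retail: Format A 12/26 = 46.2%, the chronological format 13/24 = 54.2% → the chronological format
Healthcare: Format A 76/126 = 60.3%, the chronological format 4/6 = 66.7% → the chronological format
Overall: Format A 107/208 = 51.4%, the chronological format 64/154 = 41.6% → Format A
The chronological format wins each industry group but Format A wins overall — the comparison reverses. The chronological format's applications skew toward manufacturing, which has a lower base rate.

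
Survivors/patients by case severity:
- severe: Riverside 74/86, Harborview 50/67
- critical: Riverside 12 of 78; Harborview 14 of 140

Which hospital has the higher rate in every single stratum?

Riverside

Severe: Riverside 74/86 = 86.0%, Harborview 50/67 = 74.6% → Riverside
Critical: Riverside 12/78 = 15.4%, Harborview 14/140 = 10.0% → Riverside
Riverside has the higher rate in both groups.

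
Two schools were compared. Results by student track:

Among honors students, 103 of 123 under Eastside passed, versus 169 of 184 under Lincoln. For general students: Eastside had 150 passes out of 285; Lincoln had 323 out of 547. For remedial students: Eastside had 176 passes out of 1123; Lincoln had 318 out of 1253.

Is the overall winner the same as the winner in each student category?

Honors: Eastside 103/123 = 83.7%, Lincoln 169/184 = 91.8% → Lincoln
General: Eastside 150/285 = 52.6%, Lincoln 323/547 = 59.0% → Lincoln
Remedial: Eastside 176/1123 = 15.7%, Lincoln 318/1253 = 25.4% → Lincoln
Overall: Eastside 429/1531 = 28.0%, Lincoln 810/1984 = 40.8% → Lincoln
Lincoln wins overall and in every student group — no reversal.

Yes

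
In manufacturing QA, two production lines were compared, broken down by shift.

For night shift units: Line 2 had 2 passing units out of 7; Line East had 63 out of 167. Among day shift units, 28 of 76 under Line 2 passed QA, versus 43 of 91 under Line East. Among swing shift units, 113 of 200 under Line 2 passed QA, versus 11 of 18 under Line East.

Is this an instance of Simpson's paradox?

Night shift: Line 2 2/7 = 28.6%, Line East 63/167 = 37.7% → Line East
Day shift: Line 2 28/76 = 36.8%, Line East 43/91 = 47.3% → Line East
Swing shift: Line 2 113/200 = 56.5%, Line East 11/18 = 61.1% → Line East
Overall: Line 2 143/283 = 50.5%, Line East 117/276 = 42.4% → Line 2
Line East wins each shift group but Line 2 wins overall — the comparison reverses. Line East's units skew toward night shift, which has a lower base rate.

Yes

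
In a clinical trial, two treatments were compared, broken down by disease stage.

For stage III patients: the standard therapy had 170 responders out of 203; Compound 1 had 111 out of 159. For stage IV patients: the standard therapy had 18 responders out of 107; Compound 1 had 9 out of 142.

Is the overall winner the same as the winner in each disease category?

Stage III: the standard therapy 170/203 = 83.7%, Compound 1 111/159 = 69.8% → the standard therapy
Stage IV: the standard therapy 18/107 = 16.8%, Compound 1 9/142 = 6.3% → the standard therapy
Overall: the standard therapy 188/310 = 60.6%, Compound 1 120/301 = 39.9% → the standard therapy
The standard therapy wins overall and in every disease group — no reversal.

Yes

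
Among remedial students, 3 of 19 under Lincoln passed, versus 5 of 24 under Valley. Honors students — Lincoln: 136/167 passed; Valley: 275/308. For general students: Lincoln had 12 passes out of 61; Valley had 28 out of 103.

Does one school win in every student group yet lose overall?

Remedial: Lincoln 3/19 = 15.8%, Valley 5/24 = 20.8% → Valley
Honors: Lincoln 136/167 = 81.4%, Valley 275/308 = 89.3% → Valley
General: Lincoln 12/61 = 19.7%, Valley 28/103 = 27.2% → Valley
Overall: Lincoln 151/247 = 61.1%, Valley 308/435 = 70.8% → Valley
Valley wins overall and in every student group — no reversal.

No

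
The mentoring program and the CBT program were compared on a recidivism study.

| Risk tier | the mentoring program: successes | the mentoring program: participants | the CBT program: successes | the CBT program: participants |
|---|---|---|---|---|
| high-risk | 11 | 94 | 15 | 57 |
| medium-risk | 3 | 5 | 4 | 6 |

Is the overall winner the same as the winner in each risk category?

Yes

High-risk: the mentoring program 11/94 = 11.7%, the CBT program 15/57 = 26.3% → the CBT program
Medium-risk: the mentoring program 3/5 = 60.0%, the CBT program 4/6 = 66.7% → the CBT program
Overall: the mentoring program 14/99 = 14.1%, the CBT program 19/63 = 30.2% → the CBT program
The CBT program wins overall and in every risk group — no reversal.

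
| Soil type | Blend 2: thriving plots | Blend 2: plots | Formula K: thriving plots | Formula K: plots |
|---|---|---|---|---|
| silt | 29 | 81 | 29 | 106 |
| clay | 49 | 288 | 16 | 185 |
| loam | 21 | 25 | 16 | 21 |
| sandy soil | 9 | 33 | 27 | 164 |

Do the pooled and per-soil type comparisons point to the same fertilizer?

Yes

Silt: Blend 2 29/81 = 35.8%, Formula K 29/106 = 27.4% → Blend 2
Clay: Blend 2 49/288 = 17.0%, Formula K 16/185 = 8.6% → Blend 2
Loam: Blend 2 21/25 = 84.0%, Formula K 16/21 = 76.2% → Blend 2
Sandy soil: Blend 2 9/33 = 27.3%, Formula K 27/164 = 16.5% → Blend 2
Overall: Blend 2 108/427 = 25.3%, Formula K 88/476 = 18.5% → Blend 2
Blend 2 wins overall and in every soil group — no reversal.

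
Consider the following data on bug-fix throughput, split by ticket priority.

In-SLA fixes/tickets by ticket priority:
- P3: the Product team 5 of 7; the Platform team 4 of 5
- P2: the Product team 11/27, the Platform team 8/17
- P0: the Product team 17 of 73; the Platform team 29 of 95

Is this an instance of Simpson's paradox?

P3: the Product team 5/7 = 71.4%, the Platform team 4/5 = 80.0% → the Platform team
P2: the Product team 11/27 = 40.7%, the Platform team 8/17 = 47.1% → the Platform team
P0: the Product team 17/73 = 23.3%, the Platform team 29/95 = 30.5% → the Platform team
Overall: the Product team 33/107 = 30.8%, the Platform team 41/117 = 35.0% → the Platform team
The Platform team wins overall and in every ticket group — no reversal.

No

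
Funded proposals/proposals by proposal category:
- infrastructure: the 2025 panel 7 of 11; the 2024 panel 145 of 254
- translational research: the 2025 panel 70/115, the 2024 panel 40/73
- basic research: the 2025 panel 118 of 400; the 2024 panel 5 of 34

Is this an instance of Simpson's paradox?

Yes

Infrastructure: the 2025 panel 7/11 = 63.6%, the 2024 panel 145/254 = 57.1% → the 2025 panel
Translational research: the 2025 panel 70/115 = 60.9%, the 2024 panel 40/73 = 54.8% → the 2025 panel
Basic research: the 2025 panel 118/400 = 29.5%, the 2024 panel 5/34 = 14.7% → the 2025 panel
Overall: the 2025 panel 195/526 = 37.1%, the 2024 panel 190/361 = 52.6% → the 2024 panel
The 2025 panel wins each proposal group but the 2024 panel wins overall — the comparison reverses. The 2025 panel's proposals skew toward basic research, which has a lower base rate.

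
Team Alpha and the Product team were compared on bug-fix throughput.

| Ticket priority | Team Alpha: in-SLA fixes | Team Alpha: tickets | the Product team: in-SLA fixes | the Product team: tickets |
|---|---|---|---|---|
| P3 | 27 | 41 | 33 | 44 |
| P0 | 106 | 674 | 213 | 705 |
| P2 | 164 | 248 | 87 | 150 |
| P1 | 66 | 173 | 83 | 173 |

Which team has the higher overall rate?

P3: Team Alpha 27/41 = 65.9%, the Product team 33/44 = 75.0% → the Product team
P0: Team Alpha 106/674 = 15.7%, the Product team 213/705 = 30.2% → the Product team
P2: Team Alpha 164/248 = 66.1%, the Product team 87/150 = 58.0% → Team Alpha
P1: Team Alpha 66/173 = 38.2%, the Product team 83/173 = 48.0% → the Product team
Overall: Team Alpha 363/1136 = 32.0%, the Product team 416/1072 = 38.8% → the Product team
(Neither sweeps every ticket group, but the Product team has the higher pooled rate.)

the Product team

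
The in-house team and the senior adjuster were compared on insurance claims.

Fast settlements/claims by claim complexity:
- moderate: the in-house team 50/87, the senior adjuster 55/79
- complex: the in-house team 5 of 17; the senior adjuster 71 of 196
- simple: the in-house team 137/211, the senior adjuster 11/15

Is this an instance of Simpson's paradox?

Moderate: the in-house team 50/87 = 57.5%, the senior adjuster 55/79 = 69.6% → the senior adjuster
Complex: the in-house team 5/17 = 29.4%, the senior adjuster 71/196 = 36.2% → the senior adjuster
Simple: the in-house team 137/211 = 64.9%, the senior adjuster 11/15 = 73.3% → the senior adjuster
Overall: the in-house team 192/315 = 61.0%, the senior adjuster 137/290 = 47.2% → the in-house team
The senior adjuster wins each claim group but the in-house team wins overall — the comparison reverses. The senior adjuster's claims skew toward complex, which has a lower base rate.

Yes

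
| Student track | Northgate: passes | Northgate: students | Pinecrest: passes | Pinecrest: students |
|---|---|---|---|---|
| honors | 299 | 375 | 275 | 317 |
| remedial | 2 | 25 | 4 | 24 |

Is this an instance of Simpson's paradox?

Honors: Northgate 299/375 = 79.7%, Pinecrest 275/317 = 86.8% → Pinecrest
Remedial: Northgate 2/25 = 8.0%, Pinecrest 4/24 = 16.7% → Pinecrest
Overall: Northgate 301/400 = 75.2%, Pinecrest 279/341 = 81.8% → Pinecrest
Pinecrest wins overall and in every student group — no reversal.

No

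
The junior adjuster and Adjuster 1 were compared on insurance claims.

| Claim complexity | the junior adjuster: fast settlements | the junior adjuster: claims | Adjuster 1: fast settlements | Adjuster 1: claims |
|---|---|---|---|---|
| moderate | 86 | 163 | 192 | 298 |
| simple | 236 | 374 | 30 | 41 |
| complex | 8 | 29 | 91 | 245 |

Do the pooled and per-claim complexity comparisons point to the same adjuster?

Moderate: the junior adjuster 86/163 = 52.8%, Adjuster 1 192/298 = 64.4% → Adjuster 1
Simple: the junior adjuster 236/374 = 63.1%, Adjuster 1 30/41 = 73.2% → Adjuster 1
Complex: the junior adjuster 8/29 = 27.6%, Adjuster 1 91/245 = 37.1% → Adjuster 1
Overall: the junior adjuster 330/566 = 58.3%, Adjuster 1 313/584 = 53.6% → the junior adjuster
Adjuster 1 wins each claim group but the junior adjuster wins overall — the comparison reverses. Adjuster 1's claims skew toward complex, which has a lower base rate.

No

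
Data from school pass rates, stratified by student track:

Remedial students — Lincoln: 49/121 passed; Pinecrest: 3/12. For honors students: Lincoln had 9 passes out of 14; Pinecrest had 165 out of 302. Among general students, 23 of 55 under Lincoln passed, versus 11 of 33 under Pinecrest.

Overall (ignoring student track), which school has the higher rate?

Pinecrest

Remedial: Lincoln 49/121 = 40.5%, Pinecrest 3/12 = 25.0% → Lincoln
Honors: Lincoln 9/14 = 64.3%, Pinecrest 165/302 = 54.6% → Lincoln
General: Lincoln 23/55 = 41.8%, Pinecrest 11/33 = 33.3% → Lincoln
Overall: Lincoln 81/190 = 42.6%, Pinecrest 179/347 = 51.6% → Pinecrest
(Lincoln wins every student group but Pinecrest wins overall — Lincoln's students skew toward the low-rate remedial group.)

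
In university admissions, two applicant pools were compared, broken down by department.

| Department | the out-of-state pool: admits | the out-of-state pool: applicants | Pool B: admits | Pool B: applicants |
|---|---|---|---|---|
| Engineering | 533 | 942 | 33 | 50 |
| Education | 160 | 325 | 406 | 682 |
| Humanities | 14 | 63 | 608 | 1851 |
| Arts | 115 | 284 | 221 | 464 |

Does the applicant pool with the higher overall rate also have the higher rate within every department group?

Engineering: the out-of-state pool 533/942 = 56.6%, Pool B 33/50 = 66.0% → Pool B
Education: the out-of-state pool 160/325 = 49.2%, Pool B 406/682 = 59.5% → Pool B
Humanities: the out-of-state pool 14/63 = 22.2%, Pool B 608/1851 = 32.8% → Pool B
Arts: the out-of-state pool 115/284 = 40.5%, Pool B 221/464 = 47.6% → Pool B
Overall: the out-of-state pool 822/1614 = 50.9%, Pool B 1268/3047 = 41.6% → the out-of-state pool
Pool B wins each department group but the out-of-state pool wins overall — the comparison reverses. Pool B's applicants skew toward Humanities, which has a lower base rate.

No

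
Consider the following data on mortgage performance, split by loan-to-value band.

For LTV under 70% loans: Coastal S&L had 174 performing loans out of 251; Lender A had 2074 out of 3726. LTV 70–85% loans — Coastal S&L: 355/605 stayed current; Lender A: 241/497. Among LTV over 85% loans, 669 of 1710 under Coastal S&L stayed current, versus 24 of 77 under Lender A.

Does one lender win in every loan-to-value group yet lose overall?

LTV under 70%: Coastal S&L 174/251 = 69.3%, Lender A 2074/3726 = 55.7% → Coastal S&L
LTV 70–85%: Coastal S&L 355/605 = 58.7%, Lender A 241/497 = 48.5% → Coastal S&L
LTV over 85%: Coastal S&L 669/1710 = 39.1%, Lender A 24/77 = 31.2% → Coastal S&L
Overall: Coastal S&L 1198/2566 = 46.7%, Lender A 2339/4300 = 54.4% → Lender A
Coastal S&L wins each loan-to-value group but Lender A wins overall — the comparison reverses. Coastal S&L's loans skew toward LTV over 85%, which has a lower base rate.

Yes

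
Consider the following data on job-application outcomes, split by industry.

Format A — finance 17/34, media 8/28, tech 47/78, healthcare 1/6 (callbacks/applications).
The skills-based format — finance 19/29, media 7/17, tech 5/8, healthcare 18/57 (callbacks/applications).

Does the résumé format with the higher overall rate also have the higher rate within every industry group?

No

Finance: Format A 17/34 = 50.0%, the skills-based format 19/29 = 65.5% → the skills-based format
Media: Format A 8/28 = 28.6%, the skills-based format 7/17 = 41.2% → the skills-based format
Tech: Format A 47/78 = 60.3%, the skills-based format 5/8 = 62.5% → the skills-based format
Healthcare: Format A 1/6 = 16.7%, the skills-based format 18/57 = 31.6% → the skills-based format
Overall: Format A 73/146 = 50.0%, the skills-based format 49/111 = 44.1% → Format A
The skills-based format wins each industry group but Format A wins overall — the comparison reverses. The skills-based format's applications skew toward healthcare, which has a lower base rate.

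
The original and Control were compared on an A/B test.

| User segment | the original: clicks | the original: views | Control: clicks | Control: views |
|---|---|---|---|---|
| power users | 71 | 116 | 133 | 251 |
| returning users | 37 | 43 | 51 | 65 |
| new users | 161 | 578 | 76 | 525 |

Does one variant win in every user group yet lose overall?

Power users: the original 71/116 = 61.2%, Control 133/251 = 53.0% → the original
Returning users: the original 37/43 = 86.0%, Control 51/65 = 78.5% → the original
New users: the original 161/578 = 27.9%, Control 76/525 = 14.5% → the original
Overall: the original 269/737 = 36.5%, Control 260/841 = 30.9% → the original
The original wins overall and in every user group — no reversal.

No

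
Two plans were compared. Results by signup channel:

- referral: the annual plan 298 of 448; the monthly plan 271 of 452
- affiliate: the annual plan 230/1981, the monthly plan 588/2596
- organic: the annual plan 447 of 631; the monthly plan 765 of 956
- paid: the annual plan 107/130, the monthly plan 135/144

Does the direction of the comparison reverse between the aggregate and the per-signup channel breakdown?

No

Referral: the annual plan 298/448 = 66.5%, the monthly plan 271/452 = 60.0% → the annual plan
Affiliate: the annual plan 230/1981 = 11.6%, the monthly plan 588/2596 = 22.7% → the monthly plan
Organic: the annual plan 447/631 = 70.8%, the monthly plan 765/956 = 80.0% → the monthly plan
Paid: the annual plan 107/130 = 82.3%, the monthly plan 135/144 = 93.8% → the monthly plan
Overall: the annual plan 1082/3190 = 33.9%, the monthly plan 1759/4148 = 42.4% → the monthly plan
Neither sweeps: the annual plan wins 1 of 4 groups, the monthly plan wins 3. The monthly plan wins overall but not every group — no Simpson reversal.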